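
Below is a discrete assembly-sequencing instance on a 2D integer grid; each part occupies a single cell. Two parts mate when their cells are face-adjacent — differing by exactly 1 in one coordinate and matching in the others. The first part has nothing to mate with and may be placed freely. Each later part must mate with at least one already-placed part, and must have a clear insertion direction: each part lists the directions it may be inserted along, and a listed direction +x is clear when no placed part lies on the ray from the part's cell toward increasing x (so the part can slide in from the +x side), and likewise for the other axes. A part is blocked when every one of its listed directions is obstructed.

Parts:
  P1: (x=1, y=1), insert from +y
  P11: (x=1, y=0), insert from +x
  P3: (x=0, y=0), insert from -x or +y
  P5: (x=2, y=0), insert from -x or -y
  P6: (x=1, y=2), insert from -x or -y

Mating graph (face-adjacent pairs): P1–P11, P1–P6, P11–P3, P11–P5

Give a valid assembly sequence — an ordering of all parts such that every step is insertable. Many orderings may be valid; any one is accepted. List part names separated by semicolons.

P3; P11; P5; P1; P6

1. P3@(0, 0) [-x clear] — {P3}
2. P11@(1, 0) [+x clear] — {P11, P3}
3. P5@(2, 0) [-y clear] — {P11, P3, P5}
4. P1@(1, 1) [+y clear] — {P1, P11, P3, P5}
5. P6@(1, 2) [-x clear] — {P1, P11, P3, P5, P6}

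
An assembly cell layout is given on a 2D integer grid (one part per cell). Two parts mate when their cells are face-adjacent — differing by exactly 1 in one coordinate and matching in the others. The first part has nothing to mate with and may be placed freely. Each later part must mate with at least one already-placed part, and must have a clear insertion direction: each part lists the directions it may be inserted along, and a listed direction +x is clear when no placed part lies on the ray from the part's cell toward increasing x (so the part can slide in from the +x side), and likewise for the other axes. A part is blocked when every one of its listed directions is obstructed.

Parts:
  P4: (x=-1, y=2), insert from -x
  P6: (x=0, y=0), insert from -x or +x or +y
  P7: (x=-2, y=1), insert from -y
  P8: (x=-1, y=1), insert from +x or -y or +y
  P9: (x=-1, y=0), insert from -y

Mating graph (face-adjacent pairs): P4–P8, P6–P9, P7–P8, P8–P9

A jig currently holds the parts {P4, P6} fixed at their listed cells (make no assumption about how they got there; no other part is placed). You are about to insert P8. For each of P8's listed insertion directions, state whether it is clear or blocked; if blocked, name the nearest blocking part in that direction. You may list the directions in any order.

+x: ray from P8(-1, 1) has no placed part ⇒ clear
-y: ray from P8(-1, 1) has no placed part ⇒ clear
+y: nearest on ray is P4@(-1, 2) ⇒ blocked

+x: clear; +y: blocked by P4; -y: clear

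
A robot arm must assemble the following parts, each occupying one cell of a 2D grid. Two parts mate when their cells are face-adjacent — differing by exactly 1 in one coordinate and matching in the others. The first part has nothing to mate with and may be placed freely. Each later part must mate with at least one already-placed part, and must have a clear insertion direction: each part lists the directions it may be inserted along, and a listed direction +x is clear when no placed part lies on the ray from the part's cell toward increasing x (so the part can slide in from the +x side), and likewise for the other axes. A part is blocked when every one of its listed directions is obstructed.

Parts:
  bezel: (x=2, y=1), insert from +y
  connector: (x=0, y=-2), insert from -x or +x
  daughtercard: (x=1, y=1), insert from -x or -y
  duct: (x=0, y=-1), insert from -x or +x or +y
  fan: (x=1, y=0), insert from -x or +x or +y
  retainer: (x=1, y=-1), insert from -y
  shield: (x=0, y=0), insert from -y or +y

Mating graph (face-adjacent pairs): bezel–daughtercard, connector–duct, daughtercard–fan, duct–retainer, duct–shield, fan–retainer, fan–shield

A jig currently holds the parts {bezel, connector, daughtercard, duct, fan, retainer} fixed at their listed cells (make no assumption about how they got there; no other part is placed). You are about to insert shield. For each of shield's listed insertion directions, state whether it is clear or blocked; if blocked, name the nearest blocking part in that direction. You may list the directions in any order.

+y: clear; -y: blocked by duct

-y: nearest on ray is duct@(0, -1) ⇒ blocked
+y: ray from shield(0, 0) has no placed part ⇒ clear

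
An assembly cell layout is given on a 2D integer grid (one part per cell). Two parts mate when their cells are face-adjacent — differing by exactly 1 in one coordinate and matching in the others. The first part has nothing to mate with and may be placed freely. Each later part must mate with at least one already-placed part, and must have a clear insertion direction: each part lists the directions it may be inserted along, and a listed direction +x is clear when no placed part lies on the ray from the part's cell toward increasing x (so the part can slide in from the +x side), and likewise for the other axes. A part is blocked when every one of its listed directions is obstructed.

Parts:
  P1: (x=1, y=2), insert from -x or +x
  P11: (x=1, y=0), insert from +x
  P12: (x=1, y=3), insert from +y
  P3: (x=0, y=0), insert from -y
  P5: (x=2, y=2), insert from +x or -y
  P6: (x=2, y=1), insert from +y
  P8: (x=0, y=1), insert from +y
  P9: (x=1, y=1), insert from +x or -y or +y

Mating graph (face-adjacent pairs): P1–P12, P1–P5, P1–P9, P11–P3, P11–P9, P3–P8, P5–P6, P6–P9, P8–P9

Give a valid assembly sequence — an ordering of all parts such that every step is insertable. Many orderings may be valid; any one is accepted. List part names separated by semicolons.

P3; P8; P9; P6; P1; P5; P12; P11

1. P3@(0, 0) [-y clear] — {P3}
2. P8@(0, 1) [+y clear] — {P3, P8}
3. P9@(1, 1) [+x clear] — {P3, P8, P9}
4. P6@(2, 1) [+y clear] — {P3, P6, P8, P9}
5. P1@(1, 2) [-x clear] — {P1, P3, P6, P8, P9}
6. P5@(2, 2) [+x clear] — {P1, P3, P5, P6, P8, P9}
7. P12@(1, 3) [+y clear] — {P1, P12, P3, P5, P6, P8, P9}
8. P11@(1, 0) [+x clear] — {P1, P11, P12, P3, P5, P6, P8, P9}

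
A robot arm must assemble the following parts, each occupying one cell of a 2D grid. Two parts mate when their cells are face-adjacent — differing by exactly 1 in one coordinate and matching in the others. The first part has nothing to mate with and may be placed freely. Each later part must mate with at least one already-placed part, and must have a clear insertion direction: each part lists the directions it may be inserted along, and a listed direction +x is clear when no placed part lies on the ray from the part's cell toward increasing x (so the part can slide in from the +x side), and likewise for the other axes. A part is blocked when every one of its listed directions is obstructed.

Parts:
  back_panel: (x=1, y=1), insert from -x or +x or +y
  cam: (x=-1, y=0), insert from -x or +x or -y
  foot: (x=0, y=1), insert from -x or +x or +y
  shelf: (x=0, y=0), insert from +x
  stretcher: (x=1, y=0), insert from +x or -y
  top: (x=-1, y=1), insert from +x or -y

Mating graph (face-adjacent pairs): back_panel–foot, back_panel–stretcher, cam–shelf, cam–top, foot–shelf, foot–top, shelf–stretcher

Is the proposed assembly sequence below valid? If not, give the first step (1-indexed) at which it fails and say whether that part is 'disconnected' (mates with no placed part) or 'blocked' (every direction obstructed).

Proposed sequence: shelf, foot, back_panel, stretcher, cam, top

Invalid at step 6 (blocked)

1. shelf@(0, 0) [+x clear] — {shelf}
2. foot@(0, 1) [-x clear] — {foot, shelf}
3. back_panel@(1, 1) [+x clear] — {back_panel, foot, shelf}
4. stretcher@(1, 0) [+x clear] — {back_panel, foot, shelf, stretcher}
5. cam@(-1, 0) [-x clear] — {back_panel, cam, foot, shelf, stretcher}
6. top@(-1, 1) — +x/-y all obstructed ⇒ blocked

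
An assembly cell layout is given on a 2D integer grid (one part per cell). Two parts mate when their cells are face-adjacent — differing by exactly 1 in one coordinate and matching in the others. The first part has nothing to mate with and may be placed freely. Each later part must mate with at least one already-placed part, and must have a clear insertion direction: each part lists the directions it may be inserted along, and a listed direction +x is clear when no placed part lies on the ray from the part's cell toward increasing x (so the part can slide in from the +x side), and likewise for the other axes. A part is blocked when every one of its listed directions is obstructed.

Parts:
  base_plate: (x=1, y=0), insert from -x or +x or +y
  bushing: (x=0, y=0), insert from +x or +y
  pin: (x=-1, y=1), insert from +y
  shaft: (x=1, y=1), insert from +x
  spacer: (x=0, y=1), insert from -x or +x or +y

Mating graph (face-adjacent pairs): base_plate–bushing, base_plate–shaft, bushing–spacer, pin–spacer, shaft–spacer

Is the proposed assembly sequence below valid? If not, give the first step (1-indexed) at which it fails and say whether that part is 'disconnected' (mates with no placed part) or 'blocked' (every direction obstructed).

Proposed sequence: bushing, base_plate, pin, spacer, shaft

1. bushing@(0, 0) [+x clear] — {bushing}
2. base_plate@(1, 0) [+x clear] — {base_plate, bushing}
3. pin@(-1, 1) — no placed neighbour ⇒ disconnected

Invalid at step 3 (disconnected)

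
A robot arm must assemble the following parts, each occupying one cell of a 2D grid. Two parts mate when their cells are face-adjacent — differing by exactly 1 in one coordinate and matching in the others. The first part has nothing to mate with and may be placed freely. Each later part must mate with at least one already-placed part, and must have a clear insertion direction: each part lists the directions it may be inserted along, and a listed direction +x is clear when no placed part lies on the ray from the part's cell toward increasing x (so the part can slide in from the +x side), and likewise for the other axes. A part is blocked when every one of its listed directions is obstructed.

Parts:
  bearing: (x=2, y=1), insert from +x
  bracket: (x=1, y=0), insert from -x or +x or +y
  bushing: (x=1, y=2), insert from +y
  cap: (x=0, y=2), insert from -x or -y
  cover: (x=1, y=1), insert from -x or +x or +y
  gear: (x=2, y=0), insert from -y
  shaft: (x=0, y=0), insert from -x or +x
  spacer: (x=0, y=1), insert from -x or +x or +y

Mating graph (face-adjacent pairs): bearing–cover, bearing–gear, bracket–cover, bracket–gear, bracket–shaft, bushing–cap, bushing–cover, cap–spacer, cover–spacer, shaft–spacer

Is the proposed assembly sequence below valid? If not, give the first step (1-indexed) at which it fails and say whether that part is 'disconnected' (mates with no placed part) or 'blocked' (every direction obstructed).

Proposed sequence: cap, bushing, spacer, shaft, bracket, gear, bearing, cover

1. cap@(0, 2) [-x clear] — {cap}
2. bushing@(1, 2) [+y clear] — {bushing, cap}
3. spacer@(0, 1) [-x clear] — {bushing, cap, spacer}
4. shaft@(0, 0) [-x clear] — {bushing, cap, shaft, spacer}
5. bracket@(1, 0) [+x clear] — {bracket, bushing, cap, shaft, spacer}
6. gear@(2, 0) [-y clear] — {bracket, bushing, cap, gear, shaft, spacer}
7. bearing@(2, 1) [+x clear] — {bearing, bracket, bushing, cap, gear, shaft, spacer}
8. cover@(1, 1) — -x/+x/+y all obstructed ⇒ blocked

Invalid at step 8 (blocked)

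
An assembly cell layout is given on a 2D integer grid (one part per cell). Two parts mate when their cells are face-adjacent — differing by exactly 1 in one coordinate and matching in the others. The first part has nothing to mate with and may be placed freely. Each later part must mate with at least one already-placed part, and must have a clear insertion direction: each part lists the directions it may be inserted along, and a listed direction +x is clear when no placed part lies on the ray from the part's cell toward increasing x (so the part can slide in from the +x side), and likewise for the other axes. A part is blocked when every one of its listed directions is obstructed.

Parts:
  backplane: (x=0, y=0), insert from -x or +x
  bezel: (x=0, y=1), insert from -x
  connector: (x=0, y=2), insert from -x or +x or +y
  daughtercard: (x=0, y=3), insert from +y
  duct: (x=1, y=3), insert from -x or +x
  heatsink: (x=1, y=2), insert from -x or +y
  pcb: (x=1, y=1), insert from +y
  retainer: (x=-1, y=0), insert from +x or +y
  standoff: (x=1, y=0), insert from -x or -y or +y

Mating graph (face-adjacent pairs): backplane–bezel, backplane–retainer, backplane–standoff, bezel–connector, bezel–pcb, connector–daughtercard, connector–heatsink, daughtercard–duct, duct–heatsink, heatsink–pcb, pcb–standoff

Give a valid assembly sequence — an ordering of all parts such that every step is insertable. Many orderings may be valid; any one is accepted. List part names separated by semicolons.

1. connector@(0, 2) [-x clear] — {connector}
2. daughtercard@(0, 3) [+y clear] — {connector, daughtercard}
3. bezel@(0, 1) [-x clear] — {bezel, connector, daughtercard}
4. pcb@(1, 1) [+y clear] — {bezel, connector, daughtercard, pcb}
5. heatsink@(1, 2) [+y clear] — {bezel, connector, daughtercard, heatsink, pcb}
6. duct@(1, 3) [+x clear] — {bezel, connector, daughtercard, duct, heatsink, pcb}
7. backplane@(0, 0) [-x clear] — {backplane, bezel, connector, daughtercard, duct, heatsink, pcb}
8. retainer@(-1, 0) [+y clear] — {backplane, bezel, connector, daughtercard, duct, heatsink, pcb, retainer}
9. standoff@(1, 0) [-y clear] — {backplane, bezel, connector, daughtercard, duct, heatsink, pcb, retainer, standoff}

connector; daughtercard; bezel; pcb; heatsink; duct; backplane; retainer; standoff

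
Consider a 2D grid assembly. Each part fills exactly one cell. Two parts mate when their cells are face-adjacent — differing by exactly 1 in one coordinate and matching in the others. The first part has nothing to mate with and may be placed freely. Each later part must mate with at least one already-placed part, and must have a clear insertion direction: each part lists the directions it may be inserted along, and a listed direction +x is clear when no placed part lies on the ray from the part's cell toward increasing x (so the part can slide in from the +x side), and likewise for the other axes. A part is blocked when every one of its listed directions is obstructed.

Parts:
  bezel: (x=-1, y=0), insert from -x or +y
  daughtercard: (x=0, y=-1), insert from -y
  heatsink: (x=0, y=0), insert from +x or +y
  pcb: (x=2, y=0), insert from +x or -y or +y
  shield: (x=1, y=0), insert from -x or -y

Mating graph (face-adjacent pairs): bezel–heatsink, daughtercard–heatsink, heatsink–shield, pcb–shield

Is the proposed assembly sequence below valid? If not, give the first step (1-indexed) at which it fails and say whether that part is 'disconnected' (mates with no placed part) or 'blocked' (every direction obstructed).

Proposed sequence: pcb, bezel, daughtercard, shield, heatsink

Invalid at step 2 (disconnected)

1. pcb@(2, 0) [+x clear] — {pcb}
2. bezel@(-1, 0) — no placed neighbour ⇒ disconnected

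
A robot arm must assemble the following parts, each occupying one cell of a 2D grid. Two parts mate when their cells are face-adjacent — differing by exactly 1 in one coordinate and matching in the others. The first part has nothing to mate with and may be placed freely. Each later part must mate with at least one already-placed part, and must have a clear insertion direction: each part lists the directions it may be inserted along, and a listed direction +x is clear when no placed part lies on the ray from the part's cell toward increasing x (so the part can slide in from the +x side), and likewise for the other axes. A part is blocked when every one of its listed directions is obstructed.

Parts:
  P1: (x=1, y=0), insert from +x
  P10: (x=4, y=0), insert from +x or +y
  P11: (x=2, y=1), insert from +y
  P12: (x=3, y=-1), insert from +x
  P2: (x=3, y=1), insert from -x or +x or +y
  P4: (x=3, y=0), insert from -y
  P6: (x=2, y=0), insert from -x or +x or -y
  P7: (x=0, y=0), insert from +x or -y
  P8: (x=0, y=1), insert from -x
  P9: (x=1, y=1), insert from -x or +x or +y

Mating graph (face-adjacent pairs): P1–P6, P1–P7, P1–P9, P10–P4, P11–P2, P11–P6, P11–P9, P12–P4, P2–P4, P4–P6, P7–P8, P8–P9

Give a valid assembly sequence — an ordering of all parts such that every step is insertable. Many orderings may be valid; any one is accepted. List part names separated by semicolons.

1. P1@(1, 0) [+x clear] — {P1}
2. P7@(0, 0) [-y clear] — {P1, P7}
3. P9@(1, 1) [-x clear] — {P1, P7, P9}
4. P11@(2, 1) [+y clear] — {P1, P11, P7, P9}
5. P6@(2, 0) [+x clear] — {P1, P11, P6, P7, P9}
6. P4@(3, 0) [-y clear] — {P1, P11, P4, P6, P7, P9}
7. P12@(3, -1) [+x clear] — {P1, P11, P12, P4, P6, P7, P9}
8. P10@(4, 0) [+x clear] — {P1, P10, P11, P12, P4, P6, P7, P9}
9. P8@(0, 1) [-x clear] — {P1, P10, P11, P12, P4, P6, P7, P8, P9}
10. P2@(3, 1) [+x clear] — {P1, P10, P11, P12, P2, P4, P6, P7, P8, P9}

P1; P7; P9; P11; P6; P4; P12; P10; P8; P2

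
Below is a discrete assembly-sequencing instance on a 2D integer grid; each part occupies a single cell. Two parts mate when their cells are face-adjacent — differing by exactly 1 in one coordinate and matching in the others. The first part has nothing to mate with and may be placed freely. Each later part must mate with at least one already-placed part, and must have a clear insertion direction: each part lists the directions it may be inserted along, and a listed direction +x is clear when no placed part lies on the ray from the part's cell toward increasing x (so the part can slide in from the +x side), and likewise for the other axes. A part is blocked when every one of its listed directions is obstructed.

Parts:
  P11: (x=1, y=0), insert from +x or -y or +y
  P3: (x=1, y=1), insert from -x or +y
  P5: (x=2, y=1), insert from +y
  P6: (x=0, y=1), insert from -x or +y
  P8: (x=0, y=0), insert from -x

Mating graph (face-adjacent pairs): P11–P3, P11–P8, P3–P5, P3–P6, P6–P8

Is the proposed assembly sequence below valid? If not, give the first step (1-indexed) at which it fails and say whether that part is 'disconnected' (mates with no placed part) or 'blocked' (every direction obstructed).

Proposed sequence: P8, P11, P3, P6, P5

1. P8@(0, 0) [-x clear] — {P8}
2. P11@(1, 0) [+x clear] — {P11, P8}
3. P3@(1, 1) [-x clear] — {P11, P3, P8}
4. P6@(0, 1) [-x clear] — {P11, P3, P6, P8}
5. P5@(2, 1) [+y clear] — {P11, P3, P5, P6, P8}

Valid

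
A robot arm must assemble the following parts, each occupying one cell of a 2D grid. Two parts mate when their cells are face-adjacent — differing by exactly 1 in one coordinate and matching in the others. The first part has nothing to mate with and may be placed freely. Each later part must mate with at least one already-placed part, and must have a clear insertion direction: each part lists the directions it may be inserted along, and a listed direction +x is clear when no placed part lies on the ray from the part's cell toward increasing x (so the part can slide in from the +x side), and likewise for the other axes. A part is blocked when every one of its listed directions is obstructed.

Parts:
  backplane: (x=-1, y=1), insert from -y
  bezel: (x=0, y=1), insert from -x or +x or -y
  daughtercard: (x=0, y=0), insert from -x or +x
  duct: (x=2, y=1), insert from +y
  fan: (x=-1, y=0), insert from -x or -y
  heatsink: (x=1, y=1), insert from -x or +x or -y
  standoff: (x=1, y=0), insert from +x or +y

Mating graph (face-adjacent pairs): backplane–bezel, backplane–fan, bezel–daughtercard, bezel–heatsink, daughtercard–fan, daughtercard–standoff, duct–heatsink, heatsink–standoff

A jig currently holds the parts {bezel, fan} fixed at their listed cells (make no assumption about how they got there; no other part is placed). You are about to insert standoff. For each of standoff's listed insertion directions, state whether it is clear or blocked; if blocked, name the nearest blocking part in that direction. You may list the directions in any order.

+x: clear; +y: clear

+x: ray from standoff(1, 0) has no placed part ⇒ clear
+y: ray from standoff(1, 0) has no placed part ⇒ clear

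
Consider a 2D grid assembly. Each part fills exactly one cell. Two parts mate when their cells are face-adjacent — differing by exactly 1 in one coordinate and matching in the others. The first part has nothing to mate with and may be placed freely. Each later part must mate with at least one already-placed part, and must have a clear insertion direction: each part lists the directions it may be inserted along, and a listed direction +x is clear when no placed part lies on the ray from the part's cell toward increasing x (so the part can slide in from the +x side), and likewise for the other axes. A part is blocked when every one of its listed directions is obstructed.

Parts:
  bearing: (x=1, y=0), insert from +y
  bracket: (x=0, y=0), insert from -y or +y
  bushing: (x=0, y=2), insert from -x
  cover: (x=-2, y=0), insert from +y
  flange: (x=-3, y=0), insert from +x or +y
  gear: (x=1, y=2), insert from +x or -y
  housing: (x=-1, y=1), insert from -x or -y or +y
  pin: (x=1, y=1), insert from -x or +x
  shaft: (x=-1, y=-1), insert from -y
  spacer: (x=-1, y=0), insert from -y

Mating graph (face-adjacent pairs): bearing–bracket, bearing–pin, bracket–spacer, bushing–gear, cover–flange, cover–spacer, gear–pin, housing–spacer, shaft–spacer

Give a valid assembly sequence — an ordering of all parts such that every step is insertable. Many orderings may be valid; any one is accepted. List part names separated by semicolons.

flange; cover; spacer; bracket; housing; shaft; bearing; pin; gear; bushing

1. flange@(-3, 0) [+x clear] — {flange}
2. cover@(-2, 0) [+y clear] — {cover, flange}
3. spacer@(-1, 0) [-y clear] — {cover, flange, spacer}
4. bracket@(0, 0) [-y clear] — {bracket, cover, flange, spacer}
5. housing@(-1, 1) [-x clear] — {bracket, cover, flange, housing, spacer}
6. shaft@(-1, -1) [-y clear] — {bracket, cover, flange, housing, shaft, spacer}
7. bearing@(1, 0) [+y clear] — {bearing, bracket, cover, flange, housing, shaft, spacer}
8. pin@(1, 1) [+x clear] — {bearing, bracket, cover, flange, housing, pin, shaft, spacer}
9. gear@(1, 2) [+x clear] — {bearing, bracket, cover, flange, gear, housing, pin, shaft, spacer}
10. bushing@(0, 2) [-x clear] — {bearing, bracket, bushing, cover, flange, gear, housing, pin, shaft, spacer}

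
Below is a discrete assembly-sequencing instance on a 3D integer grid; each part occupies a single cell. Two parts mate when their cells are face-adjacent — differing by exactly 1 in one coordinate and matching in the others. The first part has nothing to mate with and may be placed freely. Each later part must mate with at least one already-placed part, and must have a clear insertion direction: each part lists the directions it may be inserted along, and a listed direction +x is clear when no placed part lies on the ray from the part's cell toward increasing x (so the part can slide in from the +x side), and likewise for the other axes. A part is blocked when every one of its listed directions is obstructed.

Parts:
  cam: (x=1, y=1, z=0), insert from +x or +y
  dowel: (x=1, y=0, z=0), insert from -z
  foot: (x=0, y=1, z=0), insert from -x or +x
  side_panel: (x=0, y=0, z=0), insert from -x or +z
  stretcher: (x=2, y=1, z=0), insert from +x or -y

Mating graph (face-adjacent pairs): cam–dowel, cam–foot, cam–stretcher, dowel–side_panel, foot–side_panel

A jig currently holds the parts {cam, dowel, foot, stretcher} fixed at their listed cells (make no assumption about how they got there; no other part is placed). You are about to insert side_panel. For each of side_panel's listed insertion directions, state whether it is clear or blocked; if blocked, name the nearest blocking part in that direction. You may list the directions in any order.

-x: ray from side_panel(0, 0, 0) has no placed part ⇒ clear
+z: ray from side_panel(0, 0, 0) has no placed part ⇒ clear

+z: clear; -x: clear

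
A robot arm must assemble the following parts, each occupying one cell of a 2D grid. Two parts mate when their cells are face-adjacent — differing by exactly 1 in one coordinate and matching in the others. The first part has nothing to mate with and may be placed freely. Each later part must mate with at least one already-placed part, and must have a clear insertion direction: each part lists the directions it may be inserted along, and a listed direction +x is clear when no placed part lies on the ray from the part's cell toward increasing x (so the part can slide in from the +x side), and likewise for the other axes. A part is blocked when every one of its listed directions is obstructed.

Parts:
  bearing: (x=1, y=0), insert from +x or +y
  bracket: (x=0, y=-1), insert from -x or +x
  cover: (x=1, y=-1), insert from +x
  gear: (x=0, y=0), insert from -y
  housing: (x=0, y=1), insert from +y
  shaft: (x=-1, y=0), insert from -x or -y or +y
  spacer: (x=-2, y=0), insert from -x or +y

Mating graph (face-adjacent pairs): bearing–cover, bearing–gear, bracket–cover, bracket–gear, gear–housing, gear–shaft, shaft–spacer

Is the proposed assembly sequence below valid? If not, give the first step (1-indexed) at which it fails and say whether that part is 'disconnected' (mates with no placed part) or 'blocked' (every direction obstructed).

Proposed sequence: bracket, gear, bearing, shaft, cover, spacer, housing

Invalid at step 2 (blocked)

1. bracket@(0, -1) [-x clear] — {bracket}
2. gear@(0, 0) — -y all obstructed ⇒ blocked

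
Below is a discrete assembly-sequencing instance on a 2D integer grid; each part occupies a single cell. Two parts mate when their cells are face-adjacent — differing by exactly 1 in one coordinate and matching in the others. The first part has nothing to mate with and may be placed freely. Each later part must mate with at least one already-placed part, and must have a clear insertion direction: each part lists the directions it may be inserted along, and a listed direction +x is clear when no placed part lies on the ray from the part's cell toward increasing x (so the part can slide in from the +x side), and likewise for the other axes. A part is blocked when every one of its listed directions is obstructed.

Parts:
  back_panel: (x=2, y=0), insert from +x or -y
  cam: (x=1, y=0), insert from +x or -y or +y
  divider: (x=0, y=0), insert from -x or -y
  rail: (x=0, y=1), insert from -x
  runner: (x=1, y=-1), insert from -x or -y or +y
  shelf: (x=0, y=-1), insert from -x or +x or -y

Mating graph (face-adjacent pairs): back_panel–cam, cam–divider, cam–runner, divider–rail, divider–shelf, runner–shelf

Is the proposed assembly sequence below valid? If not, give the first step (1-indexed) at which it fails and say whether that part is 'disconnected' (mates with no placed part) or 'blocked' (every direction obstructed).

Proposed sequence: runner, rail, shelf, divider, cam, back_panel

Invalid at step 2 (disconnected)

1. runner@(1, -1) [-x clear] — {runner}
2. rail@(0, 1) — no placed neighbour ⇒ disconnected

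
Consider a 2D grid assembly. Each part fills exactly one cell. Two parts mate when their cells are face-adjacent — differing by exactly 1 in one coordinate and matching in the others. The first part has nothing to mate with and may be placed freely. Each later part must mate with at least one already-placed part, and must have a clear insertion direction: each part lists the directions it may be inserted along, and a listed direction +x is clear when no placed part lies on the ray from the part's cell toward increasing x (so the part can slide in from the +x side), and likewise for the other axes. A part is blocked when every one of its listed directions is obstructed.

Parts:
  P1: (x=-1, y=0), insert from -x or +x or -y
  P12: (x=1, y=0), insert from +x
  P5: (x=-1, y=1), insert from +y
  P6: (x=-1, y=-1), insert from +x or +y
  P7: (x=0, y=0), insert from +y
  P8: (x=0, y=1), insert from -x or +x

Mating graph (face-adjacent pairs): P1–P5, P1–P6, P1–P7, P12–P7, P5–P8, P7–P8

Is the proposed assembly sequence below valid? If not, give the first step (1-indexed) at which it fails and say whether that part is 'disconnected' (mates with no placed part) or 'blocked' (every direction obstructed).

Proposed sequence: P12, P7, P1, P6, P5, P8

1. P12@(1, 0) [+x clear] — {P12}
2. P7@(0, 0) [+y clear] — {P12, P7}
3. P1@(-1, 0) [-x clear] — {P1, P12, P7}
4. P6@(-1, -1) [+x clear] — {P1, P12, P6, P7}
5. P5@(-1, 1) [+y clear] — {P1, P12, P5, P6, P7}
6. P8@(0, 1) [+x clear] — {P1, P12, P5, P6, P7, P8}

Valid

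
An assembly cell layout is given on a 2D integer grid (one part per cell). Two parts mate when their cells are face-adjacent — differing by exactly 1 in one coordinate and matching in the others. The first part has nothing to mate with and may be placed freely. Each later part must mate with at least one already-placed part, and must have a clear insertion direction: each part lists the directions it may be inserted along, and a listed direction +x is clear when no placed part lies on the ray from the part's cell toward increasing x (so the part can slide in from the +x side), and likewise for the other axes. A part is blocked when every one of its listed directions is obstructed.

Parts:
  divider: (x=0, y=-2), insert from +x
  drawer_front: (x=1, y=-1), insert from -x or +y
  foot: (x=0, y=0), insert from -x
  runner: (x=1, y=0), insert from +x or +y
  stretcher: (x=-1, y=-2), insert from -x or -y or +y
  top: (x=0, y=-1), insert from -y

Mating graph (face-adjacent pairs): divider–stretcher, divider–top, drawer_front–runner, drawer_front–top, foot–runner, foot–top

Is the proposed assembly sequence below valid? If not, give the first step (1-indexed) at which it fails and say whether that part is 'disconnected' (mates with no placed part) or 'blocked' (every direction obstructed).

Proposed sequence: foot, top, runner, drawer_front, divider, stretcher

1. foot@(0, 0) [-x clear] — {foot}
2. top@(0, -1) [-y clear] — {foot, top}
3. runner@(1, 0) [+x clear] — {foot, runner, top}
4. drawer_front@(1, -1) — -x/+y all obstructed ⇒ blocked

Invalid at step 4 (blocked)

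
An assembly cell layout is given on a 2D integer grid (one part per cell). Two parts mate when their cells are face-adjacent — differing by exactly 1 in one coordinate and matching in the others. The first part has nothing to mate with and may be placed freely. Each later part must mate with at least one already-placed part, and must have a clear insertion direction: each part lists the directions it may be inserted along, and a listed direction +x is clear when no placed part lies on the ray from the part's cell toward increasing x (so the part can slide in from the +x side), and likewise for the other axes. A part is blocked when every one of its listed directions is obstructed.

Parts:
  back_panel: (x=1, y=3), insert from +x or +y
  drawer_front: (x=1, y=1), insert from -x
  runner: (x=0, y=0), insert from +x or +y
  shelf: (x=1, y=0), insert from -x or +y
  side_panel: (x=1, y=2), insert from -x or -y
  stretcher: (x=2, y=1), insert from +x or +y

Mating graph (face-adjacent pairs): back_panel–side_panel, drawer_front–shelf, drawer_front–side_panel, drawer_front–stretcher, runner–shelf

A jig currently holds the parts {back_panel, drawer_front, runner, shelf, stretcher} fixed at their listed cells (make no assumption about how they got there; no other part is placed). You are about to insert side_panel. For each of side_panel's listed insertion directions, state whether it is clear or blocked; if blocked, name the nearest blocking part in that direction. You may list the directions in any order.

-x: ray from side_panel(1, 2) has no placed part ⇒ clear
-y: nearest on ray is drawer_front@(1, 1) ⇒ blocked

-x: clear; -y: blocked by drawer_front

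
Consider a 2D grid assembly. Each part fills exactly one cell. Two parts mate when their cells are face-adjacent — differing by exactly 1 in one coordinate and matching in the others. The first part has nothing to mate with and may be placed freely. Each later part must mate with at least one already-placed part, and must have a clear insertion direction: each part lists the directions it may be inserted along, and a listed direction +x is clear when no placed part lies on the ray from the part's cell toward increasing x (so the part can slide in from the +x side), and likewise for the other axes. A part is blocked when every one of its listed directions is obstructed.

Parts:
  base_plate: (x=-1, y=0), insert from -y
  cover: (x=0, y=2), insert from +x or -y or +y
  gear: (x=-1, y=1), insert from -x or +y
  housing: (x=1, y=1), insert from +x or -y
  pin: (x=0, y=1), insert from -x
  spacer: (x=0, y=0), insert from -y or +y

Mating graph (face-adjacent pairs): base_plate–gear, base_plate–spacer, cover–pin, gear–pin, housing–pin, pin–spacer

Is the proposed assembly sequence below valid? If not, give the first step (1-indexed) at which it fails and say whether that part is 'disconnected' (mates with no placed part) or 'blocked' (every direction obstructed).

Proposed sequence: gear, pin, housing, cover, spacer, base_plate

Invalid at step 2 (blocked)

1. gear@(-1, 1) [-x clear] — {gear}
2. pin@(0, 1) — -x all obstructed ⇒ blocked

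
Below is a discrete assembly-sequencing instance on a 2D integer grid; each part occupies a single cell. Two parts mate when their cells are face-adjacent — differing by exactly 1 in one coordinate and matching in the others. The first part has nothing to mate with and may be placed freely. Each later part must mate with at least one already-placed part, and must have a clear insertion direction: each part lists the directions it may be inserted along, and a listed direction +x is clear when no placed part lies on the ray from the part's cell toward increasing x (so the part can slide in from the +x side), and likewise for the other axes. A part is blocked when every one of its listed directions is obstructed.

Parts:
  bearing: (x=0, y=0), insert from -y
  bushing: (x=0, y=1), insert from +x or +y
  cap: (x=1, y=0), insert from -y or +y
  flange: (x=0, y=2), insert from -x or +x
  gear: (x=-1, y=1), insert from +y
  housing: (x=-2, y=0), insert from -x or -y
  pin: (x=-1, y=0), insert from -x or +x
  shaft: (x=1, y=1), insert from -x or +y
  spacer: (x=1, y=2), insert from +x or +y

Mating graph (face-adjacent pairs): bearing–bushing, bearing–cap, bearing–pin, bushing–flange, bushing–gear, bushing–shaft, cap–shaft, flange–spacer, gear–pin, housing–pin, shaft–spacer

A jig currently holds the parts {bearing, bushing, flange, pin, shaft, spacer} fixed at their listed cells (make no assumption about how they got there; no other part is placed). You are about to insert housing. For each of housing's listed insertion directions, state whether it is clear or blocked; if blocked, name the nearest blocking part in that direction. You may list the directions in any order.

-x: ray from housing(-2, 0) has no placed part ⇒ clear
-y: ray from housing(-2, 0) has no placed part ⇒ clear

-x: clear; -y: clear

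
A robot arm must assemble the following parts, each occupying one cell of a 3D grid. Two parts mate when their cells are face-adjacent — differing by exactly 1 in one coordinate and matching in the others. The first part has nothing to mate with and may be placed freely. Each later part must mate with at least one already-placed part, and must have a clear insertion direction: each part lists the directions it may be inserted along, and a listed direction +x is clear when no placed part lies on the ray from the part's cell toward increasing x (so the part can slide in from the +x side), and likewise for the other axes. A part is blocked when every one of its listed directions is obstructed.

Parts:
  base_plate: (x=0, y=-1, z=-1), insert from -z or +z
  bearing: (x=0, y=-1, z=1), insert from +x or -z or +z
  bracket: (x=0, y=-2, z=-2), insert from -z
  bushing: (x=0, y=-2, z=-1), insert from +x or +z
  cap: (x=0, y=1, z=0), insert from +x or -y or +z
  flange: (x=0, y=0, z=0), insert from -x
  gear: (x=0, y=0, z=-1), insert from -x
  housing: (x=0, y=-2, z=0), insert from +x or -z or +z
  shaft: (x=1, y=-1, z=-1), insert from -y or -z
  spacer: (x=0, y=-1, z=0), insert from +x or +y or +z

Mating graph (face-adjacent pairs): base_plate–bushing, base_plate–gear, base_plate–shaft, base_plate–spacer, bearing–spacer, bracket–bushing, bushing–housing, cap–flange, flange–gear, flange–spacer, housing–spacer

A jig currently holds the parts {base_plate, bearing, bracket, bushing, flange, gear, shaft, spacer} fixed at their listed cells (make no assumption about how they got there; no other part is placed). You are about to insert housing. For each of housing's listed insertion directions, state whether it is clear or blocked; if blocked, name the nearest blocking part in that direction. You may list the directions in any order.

+x: clear; +z: clear; -z: blocked by bushing

+x: ray from housing(0, -2, 0) has no placed part ⇒ clear
-z: nearest on ray is bushing@(0, -2, -1) ⇒ blocked
+z: ray from housing(0, -2, 0) has no placed part ⇒ clear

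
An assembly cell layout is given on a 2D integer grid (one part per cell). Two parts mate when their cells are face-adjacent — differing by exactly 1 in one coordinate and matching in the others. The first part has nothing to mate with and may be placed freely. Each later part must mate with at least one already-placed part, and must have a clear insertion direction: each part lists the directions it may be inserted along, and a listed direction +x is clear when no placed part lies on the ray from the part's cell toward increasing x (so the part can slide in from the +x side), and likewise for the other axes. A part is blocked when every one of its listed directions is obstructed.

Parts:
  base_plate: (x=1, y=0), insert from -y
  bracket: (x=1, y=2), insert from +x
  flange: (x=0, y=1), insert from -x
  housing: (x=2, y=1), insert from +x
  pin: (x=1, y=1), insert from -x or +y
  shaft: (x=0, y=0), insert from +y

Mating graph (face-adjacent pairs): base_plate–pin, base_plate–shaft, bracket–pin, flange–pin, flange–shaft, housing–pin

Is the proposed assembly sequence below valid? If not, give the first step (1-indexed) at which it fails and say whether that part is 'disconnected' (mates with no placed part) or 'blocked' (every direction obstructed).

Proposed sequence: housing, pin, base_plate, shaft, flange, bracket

1. housing@(2, 1) [+x clear] — {housing}
2. pin@(1, 1) [-x clear] — {housing, pin}
3. base_plate@(1, 0) [-y clear] — {base_plate, housing, pin}
4. shaft@(0, 0) [+y clear] — {base_plate, housing, pin, shaft}
5. flange@(0, 1) [-x clear] — {base_plate, flange, housing, pin, shaft}
6. bracket@(1, 2) [+x clear] — {base_plate, bracket, flange, housing, pin, shaft}

Valid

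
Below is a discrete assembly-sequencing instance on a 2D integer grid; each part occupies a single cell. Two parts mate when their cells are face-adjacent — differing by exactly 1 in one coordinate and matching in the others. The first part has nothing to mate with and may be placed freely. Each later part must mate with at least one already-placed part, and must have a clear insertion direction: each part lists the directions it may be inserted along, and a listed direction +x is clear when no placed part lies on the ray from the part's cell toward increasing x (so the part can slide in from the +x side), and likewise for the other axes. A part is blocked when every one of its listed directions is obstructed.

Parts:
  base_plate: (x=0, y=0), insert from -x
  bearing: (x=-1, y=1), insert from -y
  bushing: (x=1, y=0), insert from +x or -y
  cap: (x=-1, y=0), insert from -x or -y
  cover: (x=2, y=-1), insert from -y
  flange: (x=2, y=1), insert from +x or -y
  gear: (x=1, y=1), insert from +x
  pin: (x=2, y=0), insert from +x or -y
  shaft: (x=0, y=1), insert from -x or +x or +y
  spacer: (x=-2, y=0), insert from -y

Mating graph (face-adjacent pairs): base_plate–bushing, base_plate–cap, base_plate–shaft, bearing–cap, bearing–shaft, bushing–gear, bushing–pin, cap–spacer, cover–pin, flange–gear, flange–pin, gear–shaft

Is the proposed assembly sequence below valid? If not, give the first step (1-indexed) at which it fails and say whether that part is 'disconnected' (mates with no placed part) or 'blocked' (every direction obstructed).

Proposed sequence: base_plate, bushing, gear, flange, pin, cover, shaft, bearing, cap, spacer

1. base_plate@(0, 0) [-x clear] — {base_plate}
2. bushing@(1, 0) [+x clear] — {base_plate, bushing}
3. gear@(1, 1) [+x clear] — {base_plate, bushing, gear}
4. flange@(2, 1) [+x clear] — {base_plate, bushing, flange, gear}
5. pin@(2, 0) [+x clear] — {base_plate, bushing, flange, gear, pin}
6. cover@(2, -1) [-y clear] — {base_plate, bushing, cover, flange, gear, pin}
7. shaft@(0, 1) [-x clear] — {base_plate, bushing, cover, flange, gear, pin, shaft}
8. bearing@(-1, 1) [-y clear] — {base_plate, bearing, bushing, cover, flange, gear, pin, shaft}
9. cap@(-1, 0) [-x clear] — {base_plate, bearing, bushing, cap, cover, flange, gear, pin, shaft}
10. spacer@(-2, 0) [-y clear] — {base_plate, bearing, bushing, cap, cover, flange, gear, pin, shaft, spacer}

Valid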